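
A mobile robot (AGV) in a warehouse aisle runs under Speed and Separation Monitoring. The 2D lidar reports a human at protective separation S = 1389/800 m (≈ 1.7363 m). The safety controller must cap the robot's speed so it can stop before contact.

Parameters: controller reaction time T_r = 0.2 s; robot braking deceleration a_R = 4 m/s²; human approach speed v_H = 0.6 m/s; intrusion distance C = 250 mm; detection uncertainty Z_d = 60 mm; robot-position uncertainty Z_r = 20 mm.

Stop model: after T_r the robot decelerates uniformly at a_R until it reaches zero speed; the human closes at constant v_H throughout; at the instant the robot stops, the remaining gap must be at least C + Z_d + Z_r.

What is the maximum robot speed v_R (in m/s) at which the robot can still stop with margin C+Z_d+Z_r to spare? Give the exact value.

v_R_max = 21/10 m/s = 2.1000 m/s

collect terms ⇒ (1/8)·v_R² + (7/20)·v_R + (-1029/800) = 0
  disc = (7/20)² − 4·(1/8)·(-1029/800) = 49/64 ; √disc = 7/8
  v_R = (−(7/20) + 7/8) / (2·(1/8)) = 21/10 m/s
check:
braking lasts T_s = (21/10)/4 = 0.5250 s
robot in T_r: 2.1000·0.2000 = 0.4200 m
robot under decel: 2.1000²/(2·4.0000) = 0.5513 m
human over T_r+T_s: 0.6000·(0.2000+0.5250) = 0.4350 m
C+Z_d+Z_r = 0.2500+0.0600+0.0200 = 0.3300 m
sum ≈ 0.4200+0.5513+0.4350+0.3300 ≈ 1.7363 m = S ✓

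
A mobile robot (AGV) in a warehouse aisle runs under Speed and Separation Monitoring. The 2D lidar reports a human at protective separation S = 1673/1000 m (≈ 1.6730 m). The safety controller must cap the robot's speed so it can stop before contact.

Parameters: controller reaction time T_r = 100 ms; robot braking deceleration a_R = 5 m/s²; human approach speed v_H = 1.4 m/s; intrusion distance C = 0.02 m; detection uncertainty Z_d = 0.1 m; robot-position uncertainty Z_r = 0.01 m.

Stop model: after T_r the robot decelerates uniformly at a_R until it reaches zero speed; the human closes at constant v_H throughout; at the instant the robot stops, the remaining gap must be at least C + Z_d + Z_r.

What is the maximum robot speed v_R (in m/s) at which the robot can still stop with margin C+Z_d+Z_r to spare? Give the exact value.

quadratic (1/10)·v² + (19/50)·v + (-1403/1000) = 0
  disc = (19/50)² − 4·(1/10)·(-1403/1000) = 441/625 ; √disc = 21/25
  v_R = (−(19/50) + 21/25) / (2·(1/10)) = 23/10 m/s
check:
braking lasts T_s = (23/10)/5 = 0.4600 s
robot in T_r: 2.3000·0.1000 = 0.2300 m
braking distance = 2.3000²/(2·5.0000) = 0.5290 m
human over T_r+T_s: 1.4000·(0.1000+0.4600) = 0.7840 m
residual clearance needed = 0.0200+0.1000+0.0100 = 0.1300 m
sum ≈ 0.2300+0.5290+0.7840+0.1300 ≈ 1.6730 m = S ✓

v_R_max = 23/10 m/s = 2.3000 m/s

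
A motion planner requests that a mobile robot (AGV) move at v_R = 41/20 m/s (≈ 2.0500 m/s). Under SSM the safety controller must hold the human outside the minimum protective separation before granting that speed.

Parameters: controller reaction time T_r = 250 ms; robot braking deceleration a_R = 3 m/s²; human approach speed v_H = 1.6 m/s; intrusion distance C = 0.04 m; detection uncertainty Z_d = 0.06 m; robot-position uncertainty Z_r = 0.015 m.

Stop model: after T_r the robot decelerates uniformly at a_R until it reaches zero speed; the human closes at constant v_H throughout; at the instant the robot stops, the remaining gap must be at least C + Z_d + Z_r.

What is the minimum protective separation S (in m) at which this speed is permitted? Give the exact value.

braking lasts T_s = (41/20)/3 = 0.6833 s
robot covers v_R·T_r = 2.0500·0.2500 = 0.5125 m before braking
robot covers 2.0500·0.6833 − ½·3.0000·0.6833² = 0.7004 m while stopping
human closes 1.6000·0.9333 = 1.4933 m
residual clearance needed = 0.0400+0.0600+0.0150 = 0.1150 m
S_min ≈ 0.5125+0.7004+1.4933+0.1150  ⇒  S_min = 2257/800 m

S_min = 2257/800 m = 2.8213 m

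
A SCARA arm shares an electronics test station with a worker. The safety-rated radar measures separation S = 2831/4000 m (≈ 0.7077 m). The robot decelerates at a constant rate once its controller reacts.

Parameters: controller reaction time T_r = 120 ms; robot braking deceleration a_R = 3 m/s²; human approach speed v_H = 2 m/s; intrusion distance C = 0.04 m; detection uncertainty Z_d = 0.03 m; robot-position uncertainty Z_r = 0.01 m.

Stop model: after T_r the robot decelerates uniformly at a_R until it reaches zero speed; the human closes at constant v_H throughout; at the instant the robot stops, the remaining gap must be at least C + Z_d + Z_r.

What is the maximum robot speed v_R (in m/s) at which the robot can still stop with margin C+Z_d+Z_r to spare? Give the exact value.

v_R_max = 9/20 m/s = 0.4500 m/s

quadratic (1/6)·v² + (59/75)·v + (-1551/4000) = 0
  disc = (59/75)² − 4·(1/6)·(-1551/4000) = 78961/90000 ; √disc = 281/300
  v_R = (−(59/75) + 281/300) / (2·(1/6)) = 9/20 m/s
check:
T_s = v_R/a_R = (9/20)/3 = 0.1500 s
robot covers v_R·T_r = 0.4500·0.1200 = 0.0540 m before braking
robot under decel: 0.4500²/(2·3.0000) = 0.0338 m
human closes 2.0000·0.2700 = 0.5400 m
C+Z_d+Z_r = 0.0400+0.0300+0.0100 = 0.0800 m
sum ≈ 0.0540+0.0338+0.5400+0.0800 ≈ 0.7077 m = S ✓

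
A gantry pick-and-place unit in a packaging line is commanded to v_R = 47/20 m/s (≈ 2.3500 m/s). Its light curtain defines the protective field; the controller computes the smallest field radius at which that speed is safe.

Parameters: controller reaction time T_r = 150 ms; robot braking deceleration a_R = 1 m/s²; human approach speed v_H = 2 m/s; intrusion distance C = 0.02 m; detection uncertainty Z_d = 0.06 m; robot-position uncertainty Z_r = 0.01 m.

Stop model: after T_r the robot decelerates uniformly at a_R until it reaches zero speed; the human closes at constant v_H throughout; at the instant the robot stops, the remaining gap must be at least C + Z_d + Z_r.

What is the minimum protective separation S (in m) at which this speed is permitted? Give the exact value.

braking lasts T_s = (47/20)/1 = 2.3500 s
robot covers v_R·T_r = 2.3500·0.1500 = 0.3525 m before braking
braking distance = 2.3500²/(2·1.0000) = 2.7612 m
human closes 2.0000·2.5000 = 5.0000 m
residual clearance needed = 0.0200+0.0600+0.0100 = 0.0900 m
S_min ≈ 0.3525+2.7612+5.0000+0.0900  ⇒  S_min = 6563/800 m

S_min = 6563/800 m = 8.2037 m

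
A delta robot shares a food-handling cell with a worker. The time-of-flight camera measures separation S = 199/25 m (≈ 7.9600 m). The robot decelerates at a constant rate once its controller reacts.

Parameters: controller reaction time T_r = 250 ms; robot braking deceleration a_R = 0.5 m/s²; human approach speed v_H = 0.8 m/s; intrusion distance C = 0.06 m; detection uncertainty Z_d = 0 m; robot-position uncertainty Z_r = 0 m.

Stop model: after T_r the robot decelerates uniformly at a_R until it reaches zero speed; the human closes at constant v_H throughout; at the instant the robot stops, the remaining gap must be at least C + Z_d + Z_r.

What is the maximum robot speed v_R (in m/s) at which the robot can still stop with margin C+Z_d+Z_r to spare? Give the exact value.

v_R_max = 2 m/s = 2.0000 m/s

quadratic (1)·v² + (37/20)·v + (-77/10) = 0
  disc = (37/20)² − 4·(1)·(-77/10) = 13689/400 ; √disc = 117/20
  v_R = (−(37/20) + 117/20) / (2·(1)) = 2 m/s
check:
braking lasts T_s = 2/(1/2) = 4.0000 s
robot covers v_R·T_r = 2.0000·0.2500 = 0.5000 m before braking
robot covers 2.0000·4.0000 − ½·0.5000·4.0000² = 4.0000 m while stopping
human over T_r+T_s: 0.8000·(0.2500+4.0000) = 3.4000 m
C+Z_d+Z_r = 0.0600+0.0000+0.0000 = 0.0600 m
sum ≈ 0.5000+4.0000+3.4000+0.0600 ≈ 7.9600 m = S ✓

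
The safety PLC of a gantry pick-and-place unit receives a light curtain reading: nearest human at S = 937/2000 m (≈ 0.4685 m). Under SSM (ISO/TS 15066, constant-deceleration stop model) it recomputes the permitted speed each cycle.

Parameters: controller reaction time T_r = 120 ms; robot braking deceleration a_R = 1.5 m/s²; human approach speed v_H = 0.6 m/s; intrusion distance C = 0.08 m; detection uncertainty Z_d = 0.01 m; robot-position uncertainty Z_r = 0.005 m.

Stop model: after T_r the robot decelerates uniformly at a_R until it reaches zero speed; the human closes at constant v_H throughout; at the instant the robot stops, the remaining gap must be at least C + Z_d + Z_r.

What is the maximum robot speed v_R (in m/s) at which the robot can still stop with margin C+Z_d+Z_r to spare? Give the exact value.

v_R_max = 9/20 m/s = 0.4500 m/s

quadratic (1/3)·v² + (13/25)·v + (-603/2000) = 0
  disc = (13/25)² − 4·(1/3)·(-603/2000) = 1681/2500 ; √disc = 41/50
  v_R = (−(13/25) + 41/50) / (2·(1/3)) = 9/20 m/s
check:
stop time T_s = (9/20)/(3/2) = 0.3000 s
robot covers v_R·T_r = 0.4500·0.1200 = 0.0540 m before braking
braking distance = 0.4500²/(2·1.5000) = 0.0675 m
human closes 0.6000·0.4200 = 0.2520 m
residual clearance needed = 0.0800+0.0100+0.0050 = 0.0950 m
sum ≈ 0.0540+0.0675+0.2520+0.0950 ≈ 0.4685 m = S ✓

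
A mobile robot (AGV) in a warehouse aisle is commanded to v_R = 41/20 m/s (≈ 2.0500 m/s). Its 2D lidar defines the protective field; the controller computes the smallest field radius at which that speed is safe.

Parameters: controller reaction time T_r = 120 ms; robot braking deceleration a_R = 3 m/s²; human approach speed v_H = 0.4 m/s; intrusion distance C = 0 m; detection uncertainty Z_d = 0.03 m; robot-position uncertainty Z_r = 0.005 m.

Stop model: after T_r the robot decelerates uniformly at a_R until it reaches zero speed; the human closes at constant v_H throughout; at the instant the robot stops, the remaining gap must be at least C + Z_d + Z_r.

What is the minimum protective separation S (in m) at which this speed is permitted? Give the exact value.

S_min = 5211/4000 m = 1.3028 m

T_s = v_R/a_R = (41/20)/3 = 0.6833 s
robot covers v_R·T_r = 2.0500·0.1200 = 0.2460 m before braking
robot covers 2.0500·0.6833 − ½·3.0000·0.6833² = 0.7004 m while stopping
person approaches 0.4000·(0.1200+0.6833) = 0.3213 m
residual clearance needed = 0.0000+0.0300+0.0050 = 0.0350 m
S_min ≈ 0.2460+0.7004+0.3213+0.0350  ⇒  S_min = 5211/4000 m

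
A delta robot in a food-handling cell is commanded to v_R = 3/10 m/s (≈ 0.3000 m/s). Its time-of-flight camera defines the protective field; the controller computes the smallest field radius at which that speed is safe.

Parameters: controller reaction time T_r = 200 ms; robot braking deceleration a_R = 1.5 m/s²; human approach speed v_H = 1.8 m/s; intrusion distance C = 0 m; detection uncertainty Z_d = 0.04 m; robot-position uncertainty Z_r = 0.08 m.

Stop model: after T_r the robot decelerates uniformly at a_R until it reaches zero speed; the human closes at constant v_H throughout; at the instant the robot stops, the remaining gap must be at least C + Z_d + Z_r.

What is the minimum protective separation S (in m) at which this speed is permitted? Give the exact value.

stop time T_s = (3/10)/(3/2) = 0.2000 s
robot covers v_R·T_r = 0.3000·0.2000 = 0.0600 m before braking
robot covers 0.3000·0.2000 − ½·1.5000·0.2000² = 0.0300 m while stopping
human over T_r+T_s: 1.8000·(0.2000+0.2000) = 0.7200 m
margins: 0.0000+0.0400+0.0800 = 0.1200 m
S_min ≈ 0.0600+0.0300+0.7200+0.1200  ⇒  S_min = 93/100 m

S_min = 93/100 m = 0.9300 m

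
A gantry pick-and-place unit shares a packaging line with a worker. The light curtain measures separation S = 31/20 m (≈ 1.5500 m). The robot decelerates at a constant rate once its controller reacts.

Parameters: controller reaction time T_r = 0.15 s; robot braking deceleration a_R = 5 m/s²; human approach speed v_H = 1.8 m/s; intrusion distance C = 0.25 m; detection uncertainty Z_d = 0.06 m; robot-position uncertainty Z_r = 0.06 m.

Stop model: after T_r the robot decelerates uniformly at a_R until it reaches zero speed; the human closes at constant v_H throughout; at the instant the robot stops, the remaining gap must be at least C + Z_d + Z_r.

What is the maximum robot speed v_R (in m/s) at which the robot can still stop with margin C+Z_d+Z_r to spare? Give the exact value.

v_R_max = 7/5 m/s = 1.4000 m/s

collect terms ⇒ (1/10)·v_R² + (51/100)·v_R + (-91/100) = 0
  disc = (51/100)² − 4·(1/10)·(-91/100) = 6241/10000 ; √disc = 79/100
  v_R = (−(51/100) + 79/100) / (2·(1/10)) = 7/5 m/s
check:
T_s = v_R/a_R = (7/5)/5 = 0.2800 s
reaction-phase robot travel = 1.4000·0.1500 = 0.2100 m
braking distance = 1.4000²/(2·5.0000) = 0.1960 m
human closes 1.8000·0.4300 = 0.7740 m
residual clearance needed = 0.2500+0.0600+0.0600 = 0.3700 m
sum ≈ 0.2100+0.1960+0.7740+0.3700 ≈ 1.5500 m = S ✓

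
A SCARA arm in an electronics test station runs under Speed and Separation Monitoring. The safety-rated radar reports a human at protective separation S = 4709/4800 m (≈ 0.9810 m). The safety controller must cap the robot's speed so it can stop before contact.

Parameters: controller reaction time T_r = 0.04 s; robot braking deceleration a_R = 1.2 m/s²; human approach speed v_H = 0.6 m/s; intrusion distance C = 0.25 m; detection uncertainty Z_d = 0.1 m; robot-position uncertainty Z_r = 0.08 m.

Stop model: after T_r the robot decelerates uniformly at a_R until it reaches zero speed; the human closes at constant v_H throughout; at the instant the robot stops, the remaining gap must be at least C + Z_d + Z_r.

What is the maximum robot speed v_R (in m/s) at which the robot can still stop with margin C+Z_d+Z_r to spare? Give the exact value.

at the boundary: (5/12)·v² + (27/50)·v + (-12649/24000) = 0
  disc = (27/50)² − 4·(5/12)·(-12649/24000) = 421201/360000 ; √disc = 649/600
  v_R = (−(27/50) + 649/600) / (2·(5/12)) = 13/20 m/s
check:
braking lasts T_s = (13/20)/(6/5) = 0.5417 s
reaction-phase robot travel = 0.6500·0.0400 = 0.0260 m
robot under decel: 0.6500²/(2·1.2000) = 0.1760 m
human over T_r+T_s: 0.6000·(0.0400+0.5417) = 0.3490 m
margins: 0.2500+0.1000+0.0800 = 0.4300 m
sum ≈ 0.0260+0.1760+0.3490+0.4300 ≈ 0.9810 m = S ✓

v_R_max = 13/20 m/s = 0.6500 m/s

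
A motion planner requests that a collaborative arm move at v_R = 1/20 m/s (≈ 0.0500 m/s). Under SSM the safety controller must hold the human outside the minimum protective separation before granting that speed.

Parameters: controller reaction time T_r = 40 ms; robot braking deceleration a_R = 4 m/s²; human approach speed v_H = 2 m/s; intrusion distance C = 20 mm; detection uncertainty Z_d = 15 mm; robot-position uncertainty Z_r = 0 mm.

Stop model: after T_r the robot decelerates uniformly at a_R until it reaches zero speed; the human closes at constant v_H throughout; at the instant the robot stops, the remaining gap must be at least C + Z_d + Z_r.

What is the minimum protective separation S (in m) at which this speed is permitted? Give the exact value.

stop time T_s = (1/20)/4 = 0.0125 s
reaction-phase robot travel = 0.0500·0.0400 = 0.0020 m
robot covers 0.0500·0.0125 − ½·4.0000·0.0125² = 0.0003 m while stopping
human over T_r+T_s: 2.0000·(0.0400+0.0125) = 0.1050 m
margins: 0.0200+0.0150+0.0000 = 0.0350 m
S_min ≈ 0.0020+0.0003+0.1050+0.0350  ⇒  S_min = 2277/16000 m

S_min = 2277/16000 m = 0.1423 m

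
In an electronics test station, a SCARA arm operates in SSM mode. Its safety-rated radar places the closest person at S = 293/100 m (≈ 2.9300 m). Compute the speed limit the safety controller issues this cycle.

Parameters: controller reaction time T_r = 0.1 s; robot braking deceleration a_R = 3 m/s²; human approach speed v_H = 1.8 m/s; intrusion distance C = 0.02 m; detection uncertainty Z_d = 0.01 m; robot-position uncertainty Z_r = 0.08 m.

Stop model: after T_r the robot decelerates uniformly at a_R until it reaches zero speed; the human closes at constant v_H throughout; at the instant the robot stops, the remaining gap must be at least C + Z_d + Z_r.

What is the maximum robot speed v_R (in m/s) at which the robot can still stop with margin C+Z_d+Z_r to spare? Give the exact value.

collect terms ⇒ (1/6)·v_R² + (7/10)·v_R + (-66/25) = 0
  disc = (7/10)² − 4·(1/6)·(-66/25) = 9/4 ; √disc = 3/2
  v_R = (−(7/10) + 3/2) / (2·(1/6)) = 12/5 m/s
check:
braking lasts T_s = (12/5)/3 = 0.8000 s
reaction-phase robot travel = 2.4000·0.1000 = 0.2400 m
robot covers 2.4000·0.8000 − ½·3.0000·0.8000² = 0.9600 m while stopping
human closes 1.8000·0.9000 = 1.6200 m
residual clearance needed = 0.0200+0.0100+0.0800 = 0.1100 m
sum ≈ 0.2400+0.9600+1.6200+0.1100 ≈ 2.9300 m = S ✓

v_R_max = 12/5 m/s = 2.4000 m/s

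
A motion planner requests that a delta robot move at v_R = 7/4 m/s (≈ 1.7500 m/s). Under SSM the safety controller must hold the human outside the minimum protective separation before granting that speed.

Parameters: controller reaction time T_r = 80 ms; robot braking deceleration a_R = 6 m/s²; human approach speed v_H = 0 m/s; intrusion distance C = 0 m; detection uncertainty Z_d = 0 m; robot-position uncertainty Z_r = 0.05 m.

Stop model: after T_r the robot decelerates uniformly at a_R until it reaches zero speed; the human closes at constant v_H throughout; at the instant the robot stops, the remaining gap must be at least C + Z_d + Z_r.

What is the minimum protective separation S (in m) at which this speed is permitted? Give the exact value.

S_min = 2137/4800 m = 0.4452 m

stop time T_s = (7/4)/6 = 0.2917 s
reaction-phase robot travel = 1.7500·0.0800 = 0.1400 m
braking distance = 1.7500²/(2·6.0000) = 0.2552 m
human over T_r+T_s: 0.0000·(0.0800+0.2917) = 0.0000 m
margins: 0.0000+0.0000+0.0500 = 0.0500 m
S_min ≈ 0.1400+0.2552+0.0000+0.0500  ⇒  S_min = 2137/4800 m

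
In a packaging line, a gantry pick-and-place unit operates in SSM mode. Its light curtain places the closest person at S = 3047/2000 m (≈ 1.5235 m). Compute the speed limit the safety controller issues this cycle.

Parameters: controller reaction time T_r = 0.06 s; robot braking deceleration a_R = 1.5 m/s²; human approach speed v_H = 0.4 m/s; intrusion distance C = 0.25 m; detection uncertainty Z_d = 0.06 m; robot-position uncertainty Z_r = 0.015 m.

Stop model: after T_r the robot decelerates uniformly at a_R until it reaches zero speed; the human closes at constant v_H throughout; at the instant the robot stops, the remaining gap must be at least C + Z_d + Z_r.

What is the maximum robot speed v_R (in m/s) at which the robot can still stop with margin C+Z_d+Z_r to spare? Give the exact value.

v_R_max = 29/20 m/s = 1.4500 m/s

collect terms ⇒ (1/3)·v_R² + (49/150)·v_R + (-2349/2000) = 0
  disc = (49/150)² − 4·(1/3)·(-2349/2000) = 9409/5625 ; √disc = 97/75
  v_R = (−(49/150) + 97/75) / (2·(1/3)) = 29/20 m/s
check:
T_s = v_R/a_R = (29/20)/(3/2) = 0.9667 s
robot in T_r: 1.4500·0.0600 = 0.0870 m
robot covers 1.4500·0.9667 − ½·1.5000·0.9667² = 0.7008 m while stopping
person approaches 0.4000·(0.0600+0.9667) = 0.4107 m
residual clearance needed = 0.2500+0.0600+0.0150 = 0.3250 m
sum ≈ 0.0870+0.7008+0.4107+0.3250 ≈ 1.5235 m = S ✓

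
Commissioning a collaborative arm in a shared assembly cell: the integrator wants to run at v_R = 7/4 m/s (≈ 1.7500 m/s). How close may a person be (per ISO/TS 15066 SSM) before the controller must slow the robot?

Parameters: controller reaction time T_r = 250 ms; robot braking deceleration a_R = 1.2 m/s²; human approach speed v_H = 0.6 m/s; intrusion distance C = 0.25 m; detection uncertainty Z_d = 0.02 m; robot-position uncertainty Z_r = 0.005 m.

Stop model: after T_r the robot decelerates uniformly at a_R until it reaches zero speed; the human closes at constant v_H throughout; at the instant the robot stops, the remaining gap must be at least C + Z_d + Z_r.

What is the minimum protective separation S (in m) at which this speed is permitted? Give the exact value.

stop time T_s = (7/4)/(6/5) = 1.4583 s
reaction-phase robot travel = 1.7500·0.2500 = 0.4375 m
robot under decel: 1.7500²/(2·1.2000) = 1.2760 m
human closes 0.6000·1.7083 = 1.0250 m
margins: 0.2500+0.0200+0.0050 = 0.2750 m
S_min ≈ 0.4375+1.2760+1.0250+0.2750  ⇒  S_min = 2893/960 m

S_min = 2893/960 m = 3.0135 m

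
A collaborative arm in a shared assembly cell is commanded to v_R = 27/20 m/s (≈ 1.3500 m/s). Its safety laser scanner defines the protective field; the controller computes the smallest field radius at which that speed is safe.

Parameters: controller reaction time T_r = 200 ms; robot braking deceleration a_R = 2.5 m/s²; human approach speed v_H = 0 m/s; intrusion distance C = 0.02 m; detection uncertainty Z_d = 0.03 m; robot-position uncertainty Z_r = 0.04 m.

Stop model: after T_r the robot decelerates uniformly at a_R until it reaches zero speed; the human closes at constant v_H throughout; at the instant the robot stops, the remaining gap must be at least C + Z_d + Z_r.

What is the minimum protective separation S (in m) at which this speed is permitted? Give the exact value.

S_min = 1449/2000 m = 0.7245 m

braking lasts T_s = (27/20)/(5/2) = 0.5400 s
robot in T_r: 1.3500·0.2000 = 0.2700 m
braking distance = 1.3500²/(2·2.5000) = 0.3645 m
person approaches 0.0000·(0.2000+0.5400) = 0.0000 m
margins: 0.0200+0.0300+0.0400 = 0.0900 m
S_min ≈ 0.2700+0.3645+0.0000+0.0900  ⇒  S_min = 1449/2000 m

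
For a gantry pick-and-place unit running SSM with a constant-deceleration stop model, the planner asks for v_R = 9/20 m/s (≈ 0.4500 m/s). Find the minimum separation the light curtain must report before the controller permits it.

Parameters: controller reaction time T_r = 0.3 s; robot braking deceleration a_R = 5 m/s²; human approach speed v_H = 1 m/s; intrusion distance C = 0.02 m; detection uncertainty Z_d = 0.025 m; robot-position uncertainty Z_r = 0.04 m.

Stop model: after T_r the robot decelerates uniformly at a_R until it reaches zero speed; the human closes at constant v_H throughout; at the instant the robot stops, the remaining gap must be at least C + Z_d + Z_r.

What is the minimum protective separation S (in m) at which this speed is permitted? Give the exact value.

S_min = 2521/4000 m = 0.6302 m

T_s = v_R/a_R = (9/20)/5 = 0.0900 s
reaction-phase robot travel = 0.4500·0.3000 = 0.1350 m
robot under decel: 0.4500²/(2·5.0000) = 0.0203 m
human closes 1.0000·0.3900 = 0.3900 m
margins: 0.0200+0.0250+0.0400 = 0.0850 m
S_min ≈ 0.1350+0.0203+0.3900+0.0850  ⇒  S_min = 2521/4000 m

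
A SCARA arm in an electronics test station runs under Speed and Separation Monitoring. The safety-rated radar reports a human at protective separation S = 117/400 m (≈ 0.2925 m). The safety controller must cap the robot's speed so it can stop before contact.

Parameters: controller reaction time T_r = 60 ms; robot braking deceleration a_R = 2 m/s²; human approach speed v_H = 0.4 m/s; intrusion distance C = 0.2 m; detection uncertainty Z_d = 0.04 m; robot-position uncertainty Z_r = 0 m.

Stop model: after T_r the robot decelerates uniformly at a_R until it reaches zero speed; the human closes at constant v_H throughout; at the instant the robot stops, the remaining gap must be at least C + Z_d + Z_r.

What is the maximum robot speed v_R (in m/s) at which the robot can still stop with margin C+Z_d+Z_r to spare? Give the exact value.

collect terms ⇒ (1/4)·v_R² + (13/50)·v_R + (-57/2000) = 0
  disc = (13/50)² − 4·(1/4)·(-57/2000) = 961/10000 ; √disc = 31/100
  v_R = (−(13/50) + 31/100) / (2·(1/4)) = 1/10 m/s
check:
T_s = v_R/a_R = (1/10)/2 = 0.0500 s
robot in T_r: 0.1000·0.0600 = 0.0060 m
robot under decel: 0.1000²/(2·2.0000) = 0.0025 m
human over T_r+T_s: 0.4000·(0.0600+0.0500) = 0.0440 m
residual clearance needed = 0.2000+0.0400+0.0000 = 0.2400 m
sum ≈ 0.0060+0.0025+0.0440+0.2400 ≈ 0.2925 m = S ✓

v_R_max = 1/10 m/s = 0.1000 m/s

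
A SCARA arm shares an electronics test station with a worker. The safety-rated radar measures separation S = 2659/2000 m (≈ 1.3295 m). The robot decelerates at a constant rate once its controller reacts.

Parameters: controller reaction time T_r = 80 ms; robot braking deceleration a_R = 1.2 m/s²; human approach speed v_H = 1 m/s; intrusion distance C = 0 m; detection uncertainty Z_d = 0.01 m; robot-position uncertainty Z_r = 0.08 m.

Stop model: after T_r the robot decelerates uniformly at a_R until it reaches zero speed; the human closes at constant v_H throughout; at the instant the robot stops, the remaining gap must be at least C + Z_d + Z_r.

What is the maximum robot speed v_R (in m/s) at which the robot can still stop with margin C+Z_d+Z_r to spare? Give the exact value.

v_R_max = 9/10 m/s = 0.9000 m/s

quadratic (5/12)·v² + (137/150)·v + (-2319/2000) = 0
  disc = (137/150)² − 4·(5/12)·(-2319/2000) = 249001/90000 ; √disc = 499/300
  v_R = (−(137/150) + 499/300) / (2·(5/12)) = 9/10 m/s
check:
braking lasts T_s = (9/10)/(6/5) = 0.7500 s
robot in T_r: 0.9000·0.0800 = 0.0720 m
braking distance = 0.9000²/(2·1.2000) = 0.3375 m
human over T_r+T_s: 1.0000·(0.0800+0.7500) = 0.8300 m
C+Z_d+Z_r = 0.0000+0.0100+0.0800 = 0.0900 m
sum ≈ 0.0720+0.3375+0.8300+0.0900 ≈ 1.3295 m = S ✓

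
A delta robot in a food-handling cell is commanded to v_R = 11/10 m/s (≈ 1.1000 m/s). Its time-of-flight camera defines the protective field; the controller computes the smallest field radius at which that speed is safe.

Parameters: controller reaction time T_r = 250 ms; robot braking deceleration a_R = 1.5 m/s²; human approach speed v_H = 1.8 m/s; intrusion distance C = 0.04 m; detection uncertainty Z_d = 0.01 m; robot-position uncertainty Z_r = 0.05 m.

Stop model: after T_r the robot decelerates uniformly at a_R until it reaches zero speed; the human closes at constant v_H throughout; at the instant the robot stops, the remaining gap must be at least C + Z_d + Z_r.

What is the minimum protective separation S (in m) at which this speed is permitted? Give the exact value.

S_min = 1529/600 m = 2.5483 m

stop time T_s = (11/10)/(3/2) = 0.7333 s
robot covers v_R·T_r = 1.1000·0.2500 = 0.2750 m before braking
robot under decel: 1.1000²/(2·1.5000) = 0.4033 m
human over T_r+T_s: 1.8000·(0.2500+0.7333) = 1.7700 m
C+Z_d+Z_r = 0.0400+0.0100+0.0500 = 0.1000 m
S_min ≈ 0.2750+0.4033+1.7700+0.1000  ⇒  S_min = 1529/600 m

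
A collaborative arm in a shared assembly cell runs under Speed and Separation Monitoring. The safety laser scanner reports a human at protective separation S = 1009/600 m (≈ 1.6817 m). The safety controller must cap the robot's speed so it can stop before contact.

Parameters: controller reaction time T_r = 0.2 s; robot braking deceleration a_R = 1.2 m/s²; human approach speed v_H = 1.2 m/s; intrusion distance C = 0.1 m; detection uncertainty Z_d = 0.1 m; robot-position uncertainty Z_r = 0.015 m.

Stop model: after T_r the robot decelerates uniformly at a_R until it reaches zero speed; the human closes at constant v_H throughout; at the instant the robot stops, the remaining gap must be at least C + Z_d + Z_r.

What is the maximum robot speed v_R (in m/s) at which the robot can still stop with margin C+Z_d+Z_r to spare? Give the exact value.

at the boundary: (5/12)·v² + (6/5)·v + (-92/75) = 0
  disc = (6/5)² − 4·(5/12)·(-92/75) = 784/225 ; √disc = 28/15
  v_R = (−(6/5) + 28/15) / (2·(5/12)) = 4/5 m/s
check:
braking lasts T_s = (4/5)/(6/5) = 0.6667 s
reaction-phase robot travel = 0.8000·0.2000 = 0.1600 m
braking distance = 0.8000²/(2·1.2000) = 0.2667 m
person approaches 1.2000·(0.2000+0.6667) = 1.0400 m
margins: 0.1000+0.1000+0.0150 = 0.2150 m
sum ≈ 0.1600+0.2667+1.0400+0.2150 ≈ 1.6817 m = S ✓

v_R_max = 4/5 m/s = 0.8000 m/s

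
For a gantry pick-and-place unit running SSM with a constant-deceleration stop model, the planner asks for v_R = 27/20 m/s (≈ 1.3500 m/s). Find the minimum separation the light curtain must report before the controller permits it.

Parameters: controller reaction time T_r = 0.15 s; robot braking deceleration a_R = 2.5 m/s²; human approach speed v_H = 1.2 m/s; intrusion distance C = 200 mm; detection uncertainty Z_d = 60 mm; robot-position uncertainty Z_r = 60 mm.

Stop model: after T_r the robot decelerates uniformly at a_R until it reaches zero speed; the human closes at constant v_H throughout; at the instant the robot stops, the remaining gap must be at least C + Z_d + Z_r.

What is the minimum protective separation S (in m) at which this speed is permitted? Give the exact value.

braking lasts T_s = (27/20)/(5/2) = 0.5400 s
robot covers v_R·T_r = 1.3500·0.1500 = 0.2025 m before braking
braking distance = 1.3500²/(2·2.5000) = 0.3645 m
human closes 1.2000·0.6900 = 0.8280 m
margins: 0.2000+0.0600+0.0600 = 0.3200 m
S_min ≈ 0.2025+0.3645+0.8280+0.3200  ⇒  S_min = 343/200 m

S_min = 343/200 m = 1.7150 m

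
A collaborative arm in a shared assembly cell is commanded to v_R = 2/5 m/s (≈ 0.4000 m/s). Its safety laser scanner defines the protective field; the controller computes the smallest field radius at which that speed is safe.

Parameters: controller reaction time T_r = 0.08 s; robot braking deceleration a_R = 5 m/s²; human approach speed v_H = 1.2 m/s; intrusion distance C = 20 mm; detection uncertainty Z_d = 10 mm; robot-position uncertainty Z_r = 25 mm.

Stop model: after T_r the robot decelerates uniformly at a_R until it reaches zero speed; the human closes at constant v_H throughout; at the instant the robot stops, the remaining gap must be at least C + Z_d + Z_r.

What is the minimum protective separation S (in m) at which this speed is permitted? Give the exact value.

S_min = 59/200 m = 0.2950 m

braking lasts T_s = (2/5)/5 = 0.0800 s
robot in T_r: 0.4000·0.0800 = 0.0320 m
robot under decel: 0.4000²/(2·5.0000) = 0.0160 m
human closes 1.2000·0.1600 = 0.1920 m
residual clearance needed = 0.0200+0.0100+0.0250 = 0.0550 m
S_min ≈ 0.0320+0.0160+0.1920+0.0550  ⇒  S_min = 59/200 m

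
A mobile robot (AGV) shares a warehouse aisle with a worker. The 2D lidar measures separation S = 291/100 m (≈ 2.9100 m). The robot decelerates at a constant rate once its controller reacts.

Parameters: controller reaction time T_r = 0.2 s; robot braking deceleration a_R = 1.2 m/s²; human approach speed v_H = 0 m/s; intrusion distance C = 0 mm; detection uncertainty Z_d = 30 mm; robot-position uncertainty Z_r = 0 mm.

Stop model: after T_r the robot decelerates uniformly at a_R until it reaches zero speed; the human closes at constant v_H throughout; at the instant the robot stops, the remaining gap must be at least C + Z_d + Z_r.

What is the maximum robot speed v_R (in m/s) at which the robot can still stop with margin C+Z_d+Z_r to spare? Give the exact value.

at the boundary: (5/12)·v² + (1/5)·v + (-72/25) = 0
  disc = (1/5)² − 4·(5/12)·(-72/25) = 121/25 ; √disc = 11/5
  v_R = (−(1/5) + 11/5) / (2·(5/12)) = 12/5 m/s
check:
stop time T_s = (12/5)/(6/5) = 2.0000 s
robot in T_r: 2.4000·0.2000 = 0.4800 m
robot covers 2.4000·2.0000 − ½·1.2000·2.0000² = 2.4000 m while stopping
person approaches 0.0000·(0.2000+2.0000) = 0.0000 m
residual clearance needed = 0.0000+0.0300+0.0000 = 0.0300 m
sum ≈ 0.4800+2.4000+0.0000+0.0300 ≈ 2.9100 m = S ✓

v_R_max = 12/5 m/s = 2.4000 m/s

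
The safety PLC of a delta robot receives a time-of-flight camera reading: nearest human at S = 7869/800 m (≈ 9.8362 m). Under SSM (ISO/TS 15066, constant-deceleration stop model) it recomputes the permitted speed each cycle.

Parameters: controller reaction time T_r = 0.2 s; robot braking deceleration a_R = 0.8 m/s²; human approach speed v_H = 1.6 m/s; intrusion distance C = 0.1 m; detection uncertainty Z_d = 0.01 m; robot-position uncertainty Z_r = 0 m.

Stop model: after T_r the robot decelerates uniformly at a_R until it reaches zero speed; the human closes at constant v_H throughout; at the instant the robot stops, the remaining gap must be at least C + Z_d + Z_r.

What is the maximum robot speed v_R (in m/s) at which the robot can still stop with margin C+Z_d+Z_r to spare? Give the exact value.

collect terms ⇒ (5/8)·v_R² + (11/5)·v_R + (-301/32) = 0
  disc = (11/5)² − 4·(5/8)·(-301/32) = 45369/1600 ; √disc = 213/40
  v_R = (−(11/5) + 213/40) / (2·(5/8)) = 5/2 m/s
check:
T_s = v_R/a_R = (5/2)/(4/5) = 3.1250 s
robot covers v_R·T_r = 2.5000·0.2000 = 0.5000 m before braking
robot covers 2.5000·3.1250 − ½·0.8000·3.1250² = 3.9062 m while stopping
person approaches 1.6000·(0.2000+3.1250) = 5.3200 m
residual clearance needed = 0.1000+0.0100+0.0000 = 0.1100 m
sum ≈ 0.5000+3.9062+5.3200+0.1100 ≈ 9.8362 m = S ✓

v_R_max = 5/2 m/s = 2.5000 m/s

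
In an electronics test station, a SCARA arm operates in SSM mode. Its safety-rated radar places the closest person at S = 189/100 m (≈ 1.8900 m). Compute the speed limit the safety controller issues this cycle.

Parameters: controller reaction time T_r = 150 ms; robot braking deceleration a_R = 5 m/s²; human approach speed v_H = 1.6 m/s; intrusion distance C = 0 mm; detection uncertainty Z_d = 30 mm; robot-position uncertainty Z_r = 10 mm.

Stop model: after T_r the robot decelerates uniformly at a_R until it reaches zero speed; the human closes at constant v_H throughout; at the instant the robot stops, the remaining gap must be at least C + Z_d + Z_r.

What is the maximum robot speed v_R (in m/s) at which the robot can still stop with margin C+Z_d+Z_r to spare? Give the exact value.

collect terms ⇒ (1/10)·v_R² + (47/100)·v_R + (-161/100) = 0
  disc = (47/100)² − 4·(1/10)·(-161/100) = 8649/10000 ; √disc = 93/100
  v_R = (−(47/100) + 93/100) / (2·(1/10)) = 23/10 m/s
check:
braking lasts T_s = (23/10)/5 = 0.4600 s
reaction-phase robot travel = 2.3000·0.1500 = 0.3450 m
robot covers 2.3000·0.4600 − ½·5.0000·0.4600² = 0.5290 m while stopping
human over T_r+T_s: 1.6000·(0.1500+0.4600) = 0.9760 m
margins: 0.0000+0.0300+0.0100 = 0.0400 m
sum ≈ 0.3450+0.5290+0.9760+0.0400 ≈ 1.8900 m = S ✓

v_R_max = 23/10 m/s = 2.3000 m/s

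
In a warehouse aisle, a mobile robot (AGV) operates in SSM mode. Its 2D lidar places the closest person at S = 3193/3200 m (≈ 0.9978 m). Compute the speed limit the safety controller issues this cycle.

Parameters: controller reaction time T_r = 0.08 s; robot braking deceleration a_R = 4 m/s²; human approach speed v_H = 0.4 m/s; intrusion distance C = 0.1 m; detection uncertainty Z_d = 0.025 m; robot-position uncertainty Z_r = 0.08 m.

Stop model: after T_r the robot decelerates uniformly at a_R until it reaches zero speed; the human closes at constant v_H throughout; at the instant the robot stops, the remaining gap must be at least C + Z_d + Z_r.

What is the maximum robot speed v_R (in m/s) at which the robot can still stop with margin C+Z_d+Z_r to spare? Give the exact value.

quadratic (1/8)·v² + (9/50)·v + (-12173/16000) = 0
  disc = (9/50)² − 4·(1/8)·(-12173/16000) = 66049/160000 ; √disc = 257/400
  v_R = (−(9/50) + 257/400) / (2·(1/8)) = 37/20 m/s
check:
stop time T_s = (37/20)/4 = 0.4625 s
reaction-phase robot travel = 1.8500·0.0800 = 0.1480 m
robot covers 1.8500·0.4625 − ½·4.0000·0.4625² = 0.4278 m while stopping
person approaches 0.4000·(0.0800+0.4625) = 0.2170 m
C+Z_d+Z_r = 0.1000+0.0250+0.0800 = 0.2050 m
sum ≈ 0.1480+0.4278+0.2170+0.2050 ≈ 0.9978 m = S ✓

v_R_max = 37/20 m/s = 1.8500 m/s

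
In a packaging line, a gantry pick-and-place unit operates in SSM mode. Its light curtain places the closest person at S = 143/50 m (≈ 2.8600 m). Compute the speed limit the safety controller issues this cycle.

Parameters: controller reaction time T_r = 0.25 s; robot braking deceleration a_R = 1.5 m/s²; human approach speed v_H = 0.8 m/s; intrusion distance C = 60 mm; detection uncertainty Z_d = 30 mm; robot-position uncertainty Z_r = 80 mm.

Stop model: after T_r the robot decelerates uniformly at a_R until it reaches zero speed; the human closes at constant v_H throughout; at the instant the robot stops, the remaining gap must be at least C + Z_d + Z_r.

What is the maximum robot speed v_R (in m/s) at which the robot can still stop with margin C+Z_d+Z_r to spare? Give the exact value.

v_R_max = 9/5 m/s = 1.8000 m/s

at the boundary: (1/3)·v² + (47/60)·v + (-249/100) = 0
  disc = (47/60)² − 4·(1/3)·(-249/100) = 14161/3600 ; √disc = 119/60
  v_R = (−(47/60) + 119/60) / (2·(1/3)) = 9/5 m/s
check:
braking lasts T_s = (9/5)/(3/2) = 1.2000 s
robot in T_r: 1.8000·0.2500 = 0.4500 m
robot under decel: 1.8000²/(2·1.5000) = 1.0800 m
human over T_r+T_s: 0.8000·(0.2500+1.2000) = 1.1600 m
margins: 0.0600+0.0300+0.0800 = 0.1700 m
sum ≈ 0.4500+1.0800+1.1600+0.1700 ≈ 2.8600 m = S ✓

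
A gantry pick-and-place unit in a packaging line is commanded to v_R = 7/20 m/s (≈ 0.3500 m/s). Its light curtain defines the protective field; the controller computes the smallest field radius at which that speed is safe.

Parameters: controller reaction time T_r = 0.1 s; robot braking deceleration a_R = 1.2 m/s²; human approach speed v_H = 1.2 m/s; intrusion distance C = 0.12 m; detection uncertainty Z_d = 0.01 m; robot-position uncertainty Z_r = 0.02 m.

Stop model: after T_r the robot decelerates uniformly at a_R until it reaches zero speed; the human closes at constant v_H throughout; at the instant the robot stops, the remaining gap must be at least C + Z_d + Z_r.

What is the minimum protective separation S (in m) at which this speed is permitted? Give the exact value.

T_s = v_R/a_R = (7/20)/(6/5) = 0.2917 s
reaction-phase robot travel = 0.3500·0.1000 = 0.0350 m
robot under decel: 0.3500²/(2·1.2000) = 0.0510 m
human closes 1.2000·0.3917 = 0.4700 m
residual clearance needed = 0.1200+0.0100+0.0200 = 0.1500 m
S_min ≈ 0.0350+0.0510+0.4700+0.1500  ⇒  S_min = 3389/4800 m

S_min = 3389/4800 m = 0.7060 m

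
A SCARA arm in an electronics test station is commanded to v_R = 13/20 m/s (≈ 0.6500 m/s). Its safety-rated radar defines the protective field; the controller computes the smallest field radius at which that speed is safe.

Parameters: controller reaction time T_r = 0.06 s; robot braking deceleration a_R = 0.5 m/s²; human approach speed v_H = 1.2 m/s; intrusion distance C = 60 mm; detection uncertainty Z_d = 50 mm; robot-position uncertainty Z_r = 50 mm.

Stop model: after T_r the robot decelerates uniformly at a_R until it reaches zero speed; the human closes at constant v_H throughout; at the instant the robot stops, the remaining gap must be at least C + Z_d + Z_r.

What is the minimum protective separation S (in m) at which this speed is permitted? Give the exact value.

T_s = v_R/a_R = (13/20)/(1/2) = 1.3000 s
robot in T_r: 0.6500·0.0600 = 0.0390 m
robot under decel: 0.6500²/(2·0.5000) = 0.4225 m
person approaches 1.2000·(0.0600+1.3000) = 1.6320 m
C+Z_d+Z_r = 0.0600+0.0500+0.0500 = 0.1600 m
S_min ≈ 0.0390+0.4225+1.6320+0.1600  ⇒  S_min = 4507/2000 m

S_min = 4507/2000 m = 2.2535 m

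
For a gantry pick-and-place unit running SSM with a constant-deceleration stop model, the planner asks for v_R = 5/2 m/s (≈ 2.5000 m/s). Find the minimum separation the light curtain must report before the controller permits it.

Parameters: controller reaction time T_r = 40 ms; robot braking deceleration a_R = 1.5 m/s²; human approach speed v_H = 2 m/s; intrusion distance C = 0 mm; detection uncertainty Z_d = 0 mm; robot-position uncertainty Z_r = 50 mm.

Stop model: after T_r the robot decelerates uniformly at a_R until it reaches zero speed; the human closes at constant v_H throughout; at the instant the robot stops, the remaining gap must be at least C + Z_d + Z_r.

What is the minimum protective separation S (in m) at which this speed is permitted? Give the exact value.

stop time T_s = (5/2)/(3/2) = 1.6667 s
robot in T_r: 2.5000·0.0400 = 0.1000 m
robot covers 2.5000·1.6667 − ½·1.5000·1.6667² = 2.0833 m while stopping
human over T_r+T_s: 2.0000·(0.0400+1.6667) = 3.4133 m
C+Z_d+Z_r = 0.0000+0.0000+0.0500 = 0.0500 m
S_min ≈ 0.1000+2.0833+3.4133+0.0500  ⇒  S_min = 847/150 m

S_min = 847/150 m = 5.6467 m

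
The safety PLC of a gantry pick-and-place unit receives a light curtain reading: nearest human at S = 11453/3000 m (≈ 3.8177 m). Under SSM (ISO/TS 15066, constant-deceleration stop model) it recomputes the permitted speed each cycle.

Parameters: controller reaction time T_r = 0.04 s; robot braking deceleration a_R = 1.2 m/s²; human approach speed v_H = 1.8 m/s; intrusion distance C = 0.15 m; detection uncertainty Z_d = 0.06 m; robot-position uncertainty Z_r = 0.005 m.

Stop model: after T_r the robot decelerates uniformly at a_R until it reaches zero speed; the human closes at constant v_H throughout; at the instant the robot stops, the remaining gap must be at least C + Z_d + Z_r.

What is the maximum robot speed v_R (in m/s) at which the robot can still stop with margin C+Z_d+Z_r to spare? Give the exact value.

v_R_max = 8/5 m/s = 1.6000 m/s

collect terms ⇒ (5/12)·v_R² + (77/50)·v_R + (-1324/375) = 0
  disc = (77/50)² − 4·(5/12)·(-1324/375) = 185761/22500 ; √disc = 431/150
  v_R = (−(77/50) + 431/150) / (2·(5/12)) = 8/5 m/s
check:
T_s = v_R/a_R = (8/5)/(6/5) = 1.3333 s
robot covers v_R·T_r = 1.6000·0.0400 = 0.0640 m before braking
braking distance = 1.6000²/(2·1.2000) = 1.0667 m
human over T_r+T_s: 1.8000·(0.0400+1.3333) = 2.4720 m
margins: 0.1500+0.0600+0.0050 = 0.2150 m
sum ≈ 0.0640+1.0667+2.4720+0.2150 ≈ 3.8177 m = S ✓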